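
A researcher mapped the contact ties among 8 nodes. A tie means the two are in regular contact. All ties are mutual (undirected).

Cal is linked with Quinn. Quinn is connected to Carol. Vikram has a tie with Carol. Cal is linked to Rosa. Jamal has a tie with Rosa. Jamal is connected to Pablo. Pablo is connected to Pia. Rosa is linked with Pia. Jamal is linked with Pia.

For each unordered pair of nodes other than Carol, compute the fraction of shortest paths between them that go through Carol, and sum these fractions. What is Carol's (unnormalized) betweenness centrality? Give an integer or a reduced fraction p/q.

Pairs whose geodesics pass through Carol — Vikram–Quinn: 1; Vikram–Cal: 1; Vikram–Pablo: 2/2; Vikram–Rosa: 1; Vikram–Pia: 1; Vikram–Jamal: 1.
All other pairs contribute 0.
Summing the contributions gives betweenness(Carol) = 6.

6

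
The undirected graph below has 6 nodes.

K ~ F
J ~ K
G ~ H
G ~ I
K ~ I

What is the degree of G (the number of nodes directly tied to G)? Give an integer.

2

G is directly tied to H and I. That is 2 neighbors, so the degree of G is 2.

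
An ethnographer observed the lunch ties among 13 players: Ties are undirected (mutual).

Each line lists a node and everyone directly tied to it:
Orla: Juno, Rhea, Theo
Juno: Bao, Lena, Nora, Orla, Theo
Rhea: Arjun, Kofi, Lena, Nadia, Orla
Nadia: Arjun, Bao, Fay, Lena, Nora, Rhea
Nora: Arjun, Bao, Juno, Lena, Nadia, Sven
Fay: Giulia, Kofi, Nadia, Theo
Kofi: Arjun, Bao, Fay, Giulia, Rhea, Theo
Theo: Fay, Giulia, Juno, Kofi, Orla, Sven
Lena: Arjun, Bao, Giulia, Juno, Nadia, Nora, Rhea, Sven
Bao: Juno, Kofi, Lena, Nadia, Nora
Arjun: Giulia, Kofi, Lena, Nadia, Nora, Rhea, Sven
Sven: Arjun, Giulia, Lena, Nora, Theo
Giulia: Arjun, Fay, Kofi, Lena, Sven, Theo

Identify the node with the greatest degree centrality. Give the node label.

Degrees — Arjun:7, Bao:5, Fay:4, Giulia:6, Juno:5, Kofi:6, Lena:8, Nadia:6, Nora:6, Orla:3, Rhea:5, Sven:5, Theo:6.
The maximum is 8, attained only by Lena.

Lena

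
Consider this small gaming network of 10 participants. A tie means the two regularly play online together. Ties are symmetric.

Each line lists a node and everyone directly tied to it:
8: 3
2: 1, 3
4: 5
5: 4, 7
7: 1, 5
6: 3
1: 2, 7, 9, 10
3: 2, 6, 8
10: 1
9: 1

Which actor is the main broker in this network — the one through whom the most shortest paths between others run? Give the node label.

1

Unnormalized betweenness of each node: 1:27, 2:18, 3:15, 4:0, 5:8, 6:0, 7:14, 8:0, 9:0, 10:0.
1 has the largest value, 27, making it the main broker — the node through which the most shortest paths run.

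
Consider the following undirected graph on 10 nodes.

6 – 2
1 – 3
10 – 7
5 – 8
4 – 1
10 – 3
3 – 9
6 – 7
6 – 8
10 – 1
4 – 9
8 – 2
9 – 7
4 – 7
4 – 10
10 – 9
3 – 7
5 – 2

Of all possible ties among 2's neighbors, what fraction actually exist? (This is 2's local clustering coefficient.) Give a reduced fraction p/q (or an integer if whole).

2/3

2's neighbors: 5, 6, and 8 (k = 3).
Possible neighbor pairs: C(3,2) = 3. Edges among them: 5–8, 6–8 → e = 2.
Clustering(2) = 2/3.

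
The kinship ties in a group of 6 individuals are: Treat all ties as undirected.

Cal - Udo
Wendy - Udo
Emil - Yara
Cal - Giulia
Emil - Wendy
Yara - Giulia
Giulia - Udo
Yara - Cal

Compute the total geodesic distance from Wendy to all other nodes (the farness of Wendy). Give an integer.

Distances from Wendy: Cal:2, Emil:1, Giulia:2, Udo:1, Yara:2.
Sum = 2 + 1 + 2 + 1 + 2 = 8.

8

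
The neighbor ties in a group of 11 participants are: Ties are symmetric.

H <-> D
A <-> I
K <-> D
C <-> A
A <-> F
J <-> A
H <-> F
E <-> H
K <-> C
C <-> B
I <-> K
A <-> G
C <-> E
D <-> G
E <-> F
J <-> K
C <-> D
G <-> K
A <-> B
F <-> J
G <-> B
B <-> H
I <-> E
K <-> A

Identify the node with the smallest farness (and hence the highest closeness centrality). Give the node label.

A

Farness (sum of distances to all others) for each node — A:13, B:16, C:15, D:16, E:17, F:16, G:17, H:16, I:17, J:17, K:14.
The smallest farness is 13, for A, so A has the highest closeness.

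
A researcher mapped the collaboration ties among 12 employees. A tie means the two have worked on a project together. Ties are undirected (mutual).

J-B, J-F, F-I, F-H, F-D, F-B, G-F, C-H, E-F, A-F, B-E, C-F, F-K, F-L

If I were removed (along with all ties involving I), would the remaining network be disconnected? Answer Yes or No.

No

Even without I, every remaining node can still reach every other (the residual graph is connected), so I is not a cut vertex.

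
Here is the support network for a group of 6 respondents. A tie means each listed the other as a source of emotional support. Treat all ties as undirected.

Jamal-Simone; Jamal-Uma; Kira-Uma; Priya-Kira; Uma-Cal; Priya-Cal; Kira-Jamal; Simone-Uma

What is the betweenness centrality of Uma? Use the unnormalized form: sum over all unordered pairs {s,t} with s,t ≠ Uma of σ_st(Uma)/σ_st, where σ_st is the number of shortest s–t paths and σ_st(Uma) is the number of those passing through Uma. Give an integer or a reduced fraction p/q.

Pairs whose geodesics pass through Uma — Kira–Simone: 1/2; Kira–Cal: 1/2; Jamal–Cal: 1; Simone–Cal: 1; Simone–Priya: 2/3.
All other pairs contribute 0.
Summing the contributions gives betweenness(Uma) = 11/3.

11/3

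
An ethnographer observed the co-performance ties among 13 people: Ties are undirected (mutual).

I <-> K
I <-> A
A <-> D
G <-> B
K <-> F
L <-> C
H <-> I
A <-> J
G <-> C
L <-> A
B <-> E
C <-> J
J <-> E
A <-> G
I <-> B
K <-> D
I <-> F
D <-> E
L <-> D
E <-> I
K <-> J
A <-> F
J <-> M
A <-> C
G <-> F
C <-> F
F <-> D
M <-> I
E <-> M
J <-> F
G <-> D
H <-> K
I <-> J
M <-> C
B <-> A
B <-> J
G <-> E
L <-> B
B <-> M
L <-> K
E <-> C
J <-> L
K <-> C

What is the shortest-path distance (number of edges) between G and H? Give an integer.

One shortest route is G – C – K – H, which uses 3 edges, and at distance 2 from G we only reach {I, J, K, L, M}, which does not include H. So d(G,H) = 3.

3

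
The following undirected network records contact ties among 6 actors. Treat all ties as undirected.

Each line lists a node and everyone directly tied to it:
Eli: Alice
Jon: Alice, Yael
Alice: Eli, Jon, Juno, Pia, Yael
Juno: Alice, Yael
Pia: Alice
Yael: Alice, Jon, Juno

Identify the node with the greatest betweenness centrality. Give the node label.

Alice

Unnormalized betweenness of each node: Alice:15/2, Eli:0, Jon:0, Juno:0, Pia:0, Yael:1/2.
Alice has the largest value, 15/2, making it the main broker — the node through which the most shortest paths run.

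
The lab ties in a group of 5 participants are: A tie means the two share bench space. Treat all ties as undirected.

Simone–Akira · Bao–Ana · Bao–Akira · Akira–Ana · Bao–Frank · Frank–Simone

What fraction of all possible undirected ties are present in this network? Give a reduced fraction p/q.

There are 6 edges and 5 nodes, so the maximum possible is C(5,2) = 10.
Density = 6/10 = 3/5.

3/5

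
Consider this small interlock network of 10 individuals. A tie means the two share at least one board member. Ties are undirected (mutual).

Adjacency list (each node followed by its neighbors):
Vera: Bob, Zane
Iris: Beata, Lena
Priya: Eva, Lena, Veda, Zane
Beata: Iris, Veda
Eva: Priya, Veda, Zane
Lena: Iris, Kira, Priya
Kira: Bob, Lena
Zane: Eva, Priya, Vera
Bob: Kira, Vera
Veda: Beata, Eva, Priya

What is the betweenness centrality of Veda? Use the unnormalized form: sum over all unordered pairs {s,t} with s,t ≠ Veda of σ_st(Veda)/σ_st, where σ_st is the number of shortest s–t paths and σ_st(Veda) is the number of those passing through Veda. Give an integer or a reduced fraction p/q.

Pairs whose geodesics pass through Veda — Eva–Iris: 1/2; Eva–Beata: 1; Zane–Beata: 2/2; Vera–Beata: 2/2; Beata–Priya: 1.
All other pairs contribute 0.
Summing the contributions gives betweenness(Veda) = 9/2.

9/2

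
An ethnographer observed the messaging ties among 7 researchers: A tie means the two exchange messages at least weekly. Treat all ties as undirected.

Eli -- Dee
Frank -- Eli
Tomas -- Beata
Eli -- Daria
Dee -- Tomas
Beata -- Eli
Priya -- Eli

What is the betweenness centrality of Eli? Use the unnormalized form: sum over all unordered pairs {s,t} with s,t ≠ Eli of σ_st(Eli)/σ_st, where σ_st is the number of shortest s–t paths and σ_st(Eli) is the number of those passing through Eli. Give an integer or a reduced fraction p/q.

25/2

Pairs whose geodesics pass through Eli — Daria–Dee: 1; Daria–Beata: 1; Daria–Frank: 1; Daria–Priya: 1; Daria–Tomas: 2/2; Dee–Beata: 1/2; Dee–Frank: 1; Dee–Priya: 1; Beata–Frank: 1; Beata–Priya: 1; Frank–Priya: 1; Frank–Tomas: 2/2; Priya–Tomas: 2/2.
All other pairs contribute 0.
Summing the contributions gives betweenness(Eli) = 25/2.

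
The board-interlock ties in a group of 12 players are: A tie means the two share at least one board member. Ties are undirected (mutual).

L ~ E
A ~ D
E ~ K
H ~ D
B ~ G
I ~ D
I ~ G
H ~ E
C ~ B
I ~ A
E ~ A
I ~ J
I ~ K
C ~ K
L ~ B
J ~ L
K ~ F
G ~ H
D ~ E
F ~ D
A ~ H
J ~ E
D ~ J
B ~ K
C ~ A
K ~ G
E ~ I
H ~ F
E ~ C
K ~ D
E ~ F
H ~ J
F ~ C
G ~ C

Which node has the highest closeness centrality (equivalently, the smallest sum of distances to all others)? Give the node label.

E

Farness (sum of distances to all others) for each node — A:17, B:18, C:16, D:15, E:13, F:17, G:17, H:16, I:16, J:17, K:15, L:19.
The smallest farness is 13, for E, so E has the highest closeness.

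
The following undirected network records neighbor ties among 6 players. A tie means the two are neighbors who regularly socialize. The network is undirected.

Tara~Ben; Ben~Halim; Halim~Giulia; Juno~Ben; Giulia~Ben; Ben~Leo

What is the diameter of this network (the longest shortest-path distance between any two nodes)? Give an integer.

2

Eccentricity of each node (its greatest distance to any other): Ben:1, Giulia:2, Halim:2, Juno:2, Leo:2, Tara:2.
The maximum eccentricity is 2, realized for instance by the pair Giulia–Juno via Giulia – Ben – Juno. So the diameter is 2.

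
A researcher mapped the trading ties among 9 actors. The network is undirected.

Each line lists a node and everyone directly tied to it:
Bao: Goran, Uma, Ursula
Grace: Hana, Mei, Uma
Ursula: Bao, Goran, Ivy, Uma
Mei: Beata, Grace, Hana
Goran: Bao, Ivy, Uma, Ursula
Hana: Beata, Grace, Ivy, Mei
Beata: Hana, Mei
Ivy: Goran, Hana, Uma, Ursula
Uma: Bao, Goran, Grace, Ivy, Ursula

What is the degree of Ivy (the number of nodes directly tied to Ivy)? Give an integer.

Ivy is directly tied to Goran, Hana, Uma, and Ursula. That is 4 neighbors, so the degree of Ivy is 4.

4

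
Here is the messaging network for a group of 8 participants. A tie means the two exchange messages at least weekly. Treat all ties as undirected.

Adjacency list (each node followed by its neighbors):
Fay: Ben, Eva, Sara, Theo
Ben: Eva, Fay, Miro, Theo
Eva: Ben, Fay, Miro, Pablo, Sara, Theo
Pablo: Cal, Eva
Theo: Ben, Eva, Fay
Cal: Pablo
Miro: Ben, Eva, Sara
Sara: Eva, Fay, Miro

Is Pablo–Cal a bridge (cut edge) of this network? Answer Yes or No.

Without the Pablo–Cal edge there is no alternate route between Pablo and Cal, so the network disconnects. It is a bridge.

Yes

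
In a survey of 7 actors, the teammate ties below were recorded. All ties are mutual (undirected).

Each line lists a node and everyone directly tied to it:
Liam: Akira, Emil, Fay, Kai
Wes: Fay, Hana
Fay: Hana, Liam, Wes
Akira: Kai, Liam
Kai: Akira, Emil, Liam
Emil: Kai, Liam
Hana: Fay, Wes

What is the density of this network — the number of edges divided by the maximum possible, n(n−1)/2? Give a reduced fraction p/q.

3/7

There are 9 edges and 7 nodes, so the maximum possible is C(7,2) = 21.
Density = 9/21 = 3/7.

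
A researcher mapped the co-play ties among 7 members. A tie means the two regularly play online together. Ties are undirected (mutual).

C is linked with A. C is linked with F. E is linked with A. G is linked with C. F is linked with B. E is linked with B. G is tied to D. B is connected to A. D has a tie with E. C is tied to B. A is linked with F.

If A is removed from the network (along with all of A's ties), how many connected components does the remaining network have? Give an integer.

1

A's neighbors (B, C, E, and F) remain reachable from one another through other ties, so the rest of the network stays in one piece.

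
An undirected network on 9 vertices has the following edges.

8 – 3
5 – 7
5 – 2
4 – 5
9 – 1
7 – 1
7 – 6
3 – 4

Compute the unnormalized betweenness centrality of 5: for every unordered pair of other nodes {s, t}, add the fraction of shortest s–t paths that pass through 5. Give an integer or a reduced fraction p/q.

Pairs whose geodesics pass through 5 — 9–3: 1; 9–4: 1; 9–8: 1; 9–2: 1; 1–3: 1; 1–4: 1; 1–8: 1; 1–2: 1; 3–6: 1; 3–2: 1; 3–7: 1; 4–6: 1; 4–2: 1; 4–7: 1 … (+5 more pairs).
All other pairs contribute 0.
Summing the contributions gives betweenness(5) = 19.

19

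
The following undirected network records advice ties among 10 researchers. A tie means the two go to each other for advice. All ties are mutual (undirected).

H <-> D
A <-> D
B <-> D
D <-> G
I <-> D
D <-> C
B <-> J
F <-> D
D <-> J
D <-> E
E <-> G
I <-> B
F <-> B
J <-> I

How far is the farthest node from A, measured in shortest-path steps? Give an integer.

2

Distances from A: B:2, C:2, D:1, E:2, F:2, G:2, H:2, I:2, J:2.
The largest is 2 (to F, I, H, J, C, B, E, and G), so the eccentricity of A is 2.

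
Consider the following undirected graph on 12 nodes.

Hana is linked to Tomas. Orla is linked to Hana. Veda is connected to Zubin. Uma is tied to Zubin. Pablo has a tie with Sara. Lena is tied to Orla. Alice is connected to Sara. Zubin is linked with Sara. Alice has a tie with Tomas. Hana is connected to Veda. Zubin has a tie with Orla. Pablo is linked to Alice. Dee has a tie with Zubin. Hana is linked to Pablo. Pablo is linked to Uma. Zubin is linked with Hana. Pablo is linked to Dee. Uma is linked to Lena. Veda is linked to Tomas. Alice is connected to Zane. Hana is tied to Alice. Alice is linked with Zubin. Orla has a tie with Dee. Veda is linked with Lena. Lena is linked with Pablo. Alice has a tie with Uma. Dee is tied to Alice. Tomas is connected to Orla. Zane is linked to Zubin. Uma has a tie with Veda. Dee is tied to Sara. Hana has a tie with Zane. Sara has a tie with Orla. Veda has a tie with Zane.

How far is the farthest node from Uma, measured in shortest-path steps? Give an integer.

2

Distances from Uma: Alice:1, Dee:2, Hana:2, Lena:1, Orla:2, Pablo:1, Sara:2, Tomas:2, Veda:1, Zane:2, Zubin:1.
The largest is 2 (to Hana, Zane, Sara, Orla, Dee, and Tomas), so the eccentricity of Uma is 2.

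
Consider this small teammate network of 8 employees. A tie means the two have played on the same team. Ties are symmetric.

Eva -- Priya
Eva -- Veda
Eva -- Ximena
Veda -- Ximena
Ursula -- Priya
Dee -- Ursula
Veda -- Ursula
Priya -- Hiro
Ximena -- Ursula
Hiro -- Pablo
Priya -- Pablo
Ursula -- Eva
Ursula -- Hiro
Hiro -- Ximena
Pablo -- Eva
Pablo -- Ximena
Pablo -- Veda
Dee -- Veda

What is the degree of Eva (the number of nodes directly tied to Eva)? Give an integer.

Eva is directly tied to Pablo, Priya, Ursula, Veda, and Ximena. That is 5 neighbors, so the degree of Eva is 5.

5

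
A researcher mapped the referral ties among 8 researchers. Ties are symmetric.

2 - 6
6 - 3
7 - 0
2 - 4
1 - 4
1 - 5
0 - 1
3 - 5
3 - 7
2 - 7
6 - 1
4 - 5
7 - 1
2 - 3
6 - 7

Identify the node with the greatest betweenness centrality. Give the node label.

1

Unnormalized betweenness of each node: 0:0, 1:9/2, 2:3/2, 3:3/2, 4:5/6, 5:5/6, 6:2/3, 7:19/6.
1 has the largest value, 9/2, making it the main broker — the node through which the most shortest paths run.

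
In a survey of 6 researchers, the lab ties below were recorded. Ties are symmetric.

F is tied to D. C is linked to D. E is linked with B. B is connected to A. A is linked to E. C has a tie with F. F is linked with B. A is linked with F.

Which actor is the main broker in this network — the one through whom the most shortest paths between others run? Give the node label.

Unnormalized betweenness of each node: A:3/2, B:3/2, C:0, D:0, E:0, F:6.
F has the largest value, 6, making it the main broker — the node through which the most shortest paths run.

F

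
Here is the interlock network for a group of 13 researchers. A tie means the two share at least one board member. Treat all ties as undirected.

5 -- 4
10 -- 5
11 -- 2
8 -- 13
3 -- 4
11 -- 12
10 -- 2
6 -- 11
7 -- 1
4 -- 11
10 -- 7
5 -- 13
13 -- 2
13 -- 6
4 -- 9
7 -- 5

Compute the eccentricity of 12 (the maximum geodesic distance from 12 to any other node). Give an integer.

Distances from 12: 1:5, 2:2, 3:3, 4:2, 5:3, 6:2, 7:4, 8:4, 9:3, 10:3, 11:1, 13:3.
The largest is 5 (to 1), so the eccentricity of 12 is 5.

5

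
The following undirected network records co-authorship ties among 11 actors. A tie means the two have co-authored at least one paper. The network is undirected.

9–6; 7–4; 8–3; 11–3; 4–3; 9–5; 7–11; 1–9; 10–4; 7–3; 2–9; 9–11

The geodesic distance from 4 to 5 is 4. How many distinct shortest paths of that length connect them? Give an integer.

The shortest distance is 4. The length-4 paths are: 4–3–11–9–5; 4–7–11–9–5.
That gives 2 distinct shortest paths.

2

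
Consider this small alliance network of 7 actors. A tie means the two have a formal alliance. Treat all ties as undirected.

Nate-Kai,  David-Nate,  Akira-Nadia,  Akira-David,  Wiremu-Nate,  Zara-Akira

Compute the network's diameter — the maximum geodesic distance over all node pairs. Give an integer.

4

Eccentricity of each node (its greatest distance to any other): Akira:3, David:2, Kai:4, Nadia:4, Nate:3, Wiremu:4, Zara:4.
The maximum eccentricity is 4, realized for instance by the pair Wiremu–Zara via Wiremu – Nate – David – Akira – Zara. So the diameter is 4.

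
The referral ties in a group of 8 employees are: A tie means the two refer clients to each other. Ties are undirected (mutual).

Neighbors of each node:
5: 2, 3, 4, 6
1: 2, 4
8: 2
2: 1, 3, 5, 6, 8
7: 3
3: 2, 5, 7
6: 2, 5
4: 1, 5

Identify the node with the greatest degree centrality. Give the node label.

2

Degrees — 1:2, 2:5, 3:3, 4:2, 5:4, 6:2, 7:1, 8:1.
The maximum is 5, attained only by 2.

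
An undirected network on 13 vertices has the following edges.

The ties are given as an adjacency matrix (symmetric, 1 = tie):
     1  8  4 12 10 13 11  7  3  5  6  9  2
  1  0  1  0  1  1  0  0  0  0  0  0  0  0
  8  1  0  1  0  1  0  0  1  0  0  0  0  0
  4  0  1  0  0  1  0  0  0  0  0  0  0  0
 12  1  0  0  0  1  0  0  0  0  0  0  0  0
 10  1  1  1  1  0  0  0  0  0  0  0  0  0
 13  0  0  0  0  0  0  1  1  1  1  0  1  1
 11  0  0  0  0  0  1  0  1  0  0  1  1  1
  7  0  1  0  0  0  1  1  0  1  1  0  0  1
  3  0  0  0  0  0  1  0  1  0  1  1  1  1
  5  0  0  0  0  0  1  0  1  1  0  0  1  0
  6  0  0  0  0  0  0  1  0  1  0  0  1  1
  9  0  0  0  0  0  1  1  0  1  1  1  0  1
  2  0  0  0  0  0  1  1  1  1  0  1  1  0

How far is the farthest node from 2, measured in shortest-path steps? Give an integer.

4

Distances from 2: 1:3, 3:1, 4:3, 5:2, 6:1, 7:1, 8:2, 9:1, 10:3, 11:1, 12:4, 13:1.
The largest is 4 (to 12), so the eccentricity of 2 is 4.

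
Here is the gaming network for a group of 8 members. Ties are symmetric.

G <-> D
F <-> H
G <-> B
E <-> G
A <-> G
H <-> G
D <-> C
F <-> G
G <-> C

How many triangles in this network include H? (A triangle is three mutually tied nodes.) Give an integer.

H's neighbors: F and G.
Neighbor pairs that are themselves tied: H–F–G. Each forms one triangle with H, for 1 in total.

1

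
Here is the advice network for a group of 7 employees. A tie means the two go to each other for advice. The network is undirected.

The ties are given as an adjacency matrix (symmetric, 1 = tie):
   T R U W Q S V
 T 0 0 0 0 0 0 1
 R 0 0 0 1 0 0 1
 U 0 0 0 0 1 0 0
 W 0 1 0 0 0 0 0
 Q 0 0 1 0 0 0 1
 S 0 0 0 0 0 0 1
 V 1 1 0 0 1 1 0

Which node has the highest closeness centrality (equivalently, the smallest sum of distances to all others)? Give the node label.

V

Farness (sum of distances to all others) for each node — Q:11, R:11, S:13, T:13, U:16, V:8, W:16.
The smallest farness is 8, for V, so V has the highest closeness.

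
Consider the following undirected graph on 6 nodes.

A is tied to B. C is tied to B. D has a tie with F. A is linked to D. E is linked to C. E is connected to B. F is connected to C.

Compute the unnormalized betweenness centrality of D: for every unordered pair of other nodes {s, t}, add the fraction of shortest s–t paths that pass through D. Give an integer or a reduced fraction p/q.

Pairs whose geodesics pass through D — F–A: 1.
All other pairs contribute 0.
Summing the contributions gives betweenness(D) = 1.

1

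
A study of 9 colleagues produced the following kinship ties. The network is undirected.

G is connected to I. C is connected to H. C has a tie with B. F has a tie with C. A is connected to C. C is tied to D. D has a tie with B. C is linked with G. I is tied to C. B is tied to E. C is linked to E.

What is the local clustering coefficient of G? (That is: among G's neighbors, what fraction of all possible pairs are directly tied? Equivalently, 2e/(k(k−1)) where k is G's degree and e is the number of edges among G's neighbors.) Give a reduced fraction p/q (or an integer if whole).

1

G's neighbors: C and I (k = 2).
Possible neighbor pairs: C(2,2) = 1. Edges among them: C–I → e = 1.
Clustering(G) = 1/1.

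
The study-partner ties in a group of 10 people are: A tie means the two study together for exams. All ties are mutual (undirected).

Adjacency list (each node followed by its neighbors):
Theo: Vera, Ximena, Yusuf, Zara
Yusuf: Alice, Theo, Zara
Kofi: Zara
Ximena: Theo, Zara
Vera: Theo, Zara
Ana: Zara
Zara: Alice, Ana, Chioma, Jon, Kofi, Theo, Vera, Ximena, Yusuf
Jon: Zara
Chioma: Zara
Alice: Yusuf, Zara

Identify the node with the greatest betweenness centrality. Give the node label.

Zara

Unnormalized betweenness of each node: Alice:0, Ana:0, Chioma:0, Jon:0, Kofi:0, Theo:3/2, Vera:0, Ximena:0, Yusuf:1/2, Zara:30.
Zara has the largest value, 30, making it the main broker — the node through which the most shortest paths run.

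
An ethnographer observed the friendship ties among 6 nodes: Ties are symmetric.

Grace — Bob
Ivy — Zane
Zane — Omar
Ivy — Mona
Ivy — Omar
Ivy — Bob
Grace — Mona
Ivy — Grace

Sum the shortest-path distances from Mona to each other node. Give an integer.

8

Distances from Mona: Bob:2, Grace:1, Ivy:1, Omar:2, Zane:2.
Sum = 2 + 1 + 1 + 2 + 2 = 8.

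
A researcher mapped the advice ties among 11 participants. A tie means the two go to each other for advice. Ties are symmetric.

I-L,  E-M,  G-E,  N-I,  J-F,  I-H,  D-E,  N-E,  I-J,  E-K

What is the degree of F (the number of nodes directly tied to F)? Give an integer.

1

F is directly tied to J. That is 1 neighbor, so the degree of F is 1.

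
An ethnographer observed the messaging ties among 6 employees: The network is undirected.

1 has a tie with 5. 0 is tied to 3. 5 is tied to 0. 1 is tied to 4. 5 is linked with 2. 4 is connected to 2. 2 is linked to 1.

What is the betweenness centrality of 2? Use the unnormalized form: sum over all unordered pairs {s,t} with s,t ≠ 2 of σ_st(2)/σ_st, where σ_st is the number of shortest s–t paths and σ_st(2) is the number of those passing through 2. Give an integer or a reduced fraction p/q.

3/2

Pairs whose geodesics pass through 2 — 0–4: 1/2; 3–4: 1/2; 4–5: 1/2.
All other pairs contribute 0.
Summing the contributions gives betweenness(2) = 3/2.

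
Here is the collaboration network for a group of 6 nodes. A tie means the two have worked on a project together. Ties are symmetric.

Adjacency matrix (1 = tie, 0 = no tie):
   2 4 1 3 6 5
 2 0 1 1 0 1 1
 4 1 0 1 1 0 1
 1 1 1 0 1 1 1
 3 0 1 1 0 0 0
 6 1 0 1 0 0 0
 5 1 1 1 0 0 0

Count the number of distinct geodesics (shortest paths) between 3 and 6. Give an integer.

1

The shortest distance is 2, and the only length-2 path is 3–1–6. So there is exactly 1 shortest path.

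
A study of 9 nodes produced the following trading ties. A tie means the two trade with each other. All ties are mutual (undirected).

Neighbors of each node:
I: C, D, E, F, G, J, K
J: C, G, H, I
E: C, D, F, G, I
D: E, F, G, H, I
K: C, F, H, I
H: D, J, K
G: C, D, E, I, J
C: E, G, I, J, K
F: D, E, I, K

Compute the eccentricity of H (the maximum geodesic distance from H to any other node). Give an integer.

Distances from H: C:2, D:1, E:2, F:2, G:2, I:2, J:1, K:1.
The largest is 2 (to G, F, E, I, and C), so the eccentricity of H is 2.

2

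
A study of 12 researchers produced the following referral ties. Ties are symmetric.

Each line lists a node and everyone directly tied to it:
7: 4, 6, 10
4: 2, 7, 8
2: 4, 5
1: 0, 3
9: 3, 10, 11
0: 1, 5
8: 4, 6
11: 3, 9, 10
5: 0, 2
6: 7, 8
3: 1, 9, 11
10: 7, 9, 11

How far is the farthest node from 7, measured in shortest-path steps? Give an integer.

Distances from 7: 0:4, 1:4, 2:2, 3:3, 4:1, 5:3, 6:1, 8:2, 9:2, 10:1, 11:2.
The largest is 4 (to 1 and 0), so the eccentricity of 7 is 4.

4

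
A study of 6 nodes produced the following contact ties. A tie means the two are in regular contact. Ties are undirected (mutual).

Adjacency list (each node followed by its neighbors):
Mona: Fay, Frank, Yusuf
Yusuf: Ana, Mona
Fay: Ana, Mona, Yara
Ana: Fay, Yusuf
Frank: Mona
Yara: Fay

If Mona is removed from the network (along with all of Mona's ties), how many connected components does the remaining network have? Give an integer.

Without Mona, the remaining ties split the others into: {Frank}; {Ana, Fay, Yara, Yusuf}.
That's 2 separate components.

2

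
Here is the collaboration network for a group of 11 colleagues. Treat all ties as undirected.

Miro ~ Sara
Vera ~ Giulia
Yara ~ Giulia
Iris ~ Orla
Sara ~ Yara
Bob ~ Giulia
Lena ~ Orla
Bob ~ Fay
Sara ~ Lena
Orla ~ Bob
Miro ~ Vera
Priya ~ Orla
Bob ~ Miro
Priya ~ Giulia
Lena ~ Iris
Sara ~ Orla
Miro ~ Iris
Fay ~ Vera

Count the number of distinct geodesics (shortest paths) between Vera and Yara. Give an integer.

1

The shortest distance is 2, and the only length-2 path is Vera–Giulia–Yara. So there is exactly 1 shortest path.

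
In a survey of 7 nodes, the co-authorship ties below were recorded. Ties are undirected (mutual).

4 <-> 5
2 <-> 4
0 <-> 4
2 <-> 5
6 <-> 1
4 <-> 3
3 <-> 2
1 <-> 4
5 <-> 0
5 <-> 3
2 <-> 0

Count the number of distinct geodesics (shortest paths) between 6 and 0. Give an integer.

The shortest distance is 3, and the only length-3 path is 6–1–4–0. So there is exactly 1 shortest path.

1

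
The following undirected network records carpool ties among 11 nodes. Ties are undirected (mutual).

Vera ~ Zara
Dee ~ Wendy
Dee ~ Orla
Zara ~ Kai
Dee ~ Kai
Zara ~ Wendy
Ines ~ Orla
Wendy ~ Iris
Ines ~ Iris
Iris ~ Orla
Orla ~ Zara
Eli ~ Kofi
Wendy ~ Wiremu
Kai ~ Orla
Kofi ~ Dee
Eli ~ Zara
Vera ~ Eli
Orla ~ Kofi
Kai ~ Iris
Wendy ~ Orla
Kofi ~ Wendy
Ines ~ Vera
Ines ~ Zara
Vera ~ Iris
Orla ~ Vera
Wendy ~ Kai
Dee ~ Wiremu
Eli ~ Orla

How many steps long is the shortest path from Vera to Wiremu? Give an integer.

3

One shortest route is Vera – Orla – Dee – Wiremu, which uses 3 edges, and at distance 2 from Vera we only reach {Dee, Kai, Kofi, Wendy}, which does not include Wiremu. So d(Vera,Wiremu) = 3.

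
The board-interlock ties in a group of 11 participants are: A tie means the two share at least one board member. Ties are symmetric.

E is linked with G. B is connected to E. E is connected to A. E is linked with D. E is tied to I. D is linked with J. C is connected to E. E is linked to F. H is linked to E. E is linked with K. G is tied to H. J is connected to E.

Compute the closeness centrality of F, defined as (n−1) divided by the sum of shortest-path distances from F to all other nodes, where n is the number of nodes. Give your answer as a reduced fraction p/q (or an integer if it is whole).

10/19

Distances from F: A:2, B:2, C:2, D:2, E:1, G:2, H:2, I:2, J:2, K:2. Sum = 19.
n = 11, so closeness = 10/19.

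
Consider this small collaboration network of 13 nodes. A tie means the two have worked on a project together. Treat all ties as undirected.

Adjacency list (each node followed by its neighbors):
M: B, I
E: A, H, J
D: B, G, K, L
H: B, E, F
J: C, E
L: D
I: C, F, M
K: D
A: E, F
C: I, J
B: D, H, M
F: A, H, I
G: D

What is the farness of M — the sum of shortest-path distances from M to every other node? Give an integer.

28

Distances from M: A:3, B:1, C:2, D:2, E:3, F:2, G:3, H:2, I:1, J:3, K:3, L:3.
Sum = 3 + 1 + 2 + 2 + 3 + 2 + 3 + 2 + 1 + 3 + 3 + 3 = 28.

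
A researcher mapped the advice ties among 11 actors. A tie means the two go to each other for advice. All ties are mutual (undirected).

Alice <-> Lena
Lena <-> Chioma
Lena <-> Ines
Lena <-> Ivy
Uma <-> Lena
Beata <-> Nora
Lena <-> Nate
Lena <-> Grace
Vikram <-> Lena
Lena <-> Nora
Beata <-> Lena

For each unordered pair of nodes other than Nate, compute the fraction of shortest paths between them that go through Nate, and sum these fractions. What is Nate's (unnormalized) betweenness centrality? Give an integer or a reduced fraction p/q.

No shortest path between any pair of other nodes passes through Nate.
Summing the contributions gives betweenness(Nate) = 0.

0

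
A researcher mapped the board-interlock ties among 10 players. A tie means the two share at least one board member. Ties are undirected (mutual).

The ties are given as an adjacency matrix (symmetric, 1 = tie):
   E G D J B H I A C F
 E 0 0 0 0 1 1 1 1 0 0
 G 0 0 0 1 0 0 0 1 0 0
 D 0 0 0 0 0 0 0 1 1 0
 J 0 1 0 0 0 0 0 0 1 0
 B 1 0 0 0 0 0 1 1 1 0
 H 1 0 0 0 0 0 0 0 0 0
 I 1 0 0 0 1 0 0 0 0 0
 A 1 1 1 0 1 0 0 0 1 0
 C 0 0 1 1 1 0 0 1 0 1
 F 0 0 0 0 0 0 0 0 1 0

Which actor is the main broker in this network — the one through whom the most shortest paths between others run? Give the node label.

Unnormalized betweenness of each node: A:25/2, B:22/3, C:41/3, D:0, E:28/3, F:0, G:7/6, H:0, I:0, J:1.
C has the largest value, 41/3, making it the main broker — the node through which the most shortest paths run.

C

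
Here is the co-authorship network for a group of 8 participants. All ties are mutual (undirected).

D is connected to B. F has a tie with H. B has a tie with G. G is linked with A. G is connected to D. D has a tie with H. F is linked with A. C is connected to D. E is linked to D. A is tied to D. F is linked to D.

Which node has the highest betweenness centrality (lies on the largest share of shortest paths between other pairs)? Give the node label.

Unnormalized betweenness of each node: A:1/2, B:0, C:0, D:31/2, E:0, F:1/2, G:1/2, H:0.
D has the largest value, 31/2, making it the main broker — the node through which the most shortest paths run.

D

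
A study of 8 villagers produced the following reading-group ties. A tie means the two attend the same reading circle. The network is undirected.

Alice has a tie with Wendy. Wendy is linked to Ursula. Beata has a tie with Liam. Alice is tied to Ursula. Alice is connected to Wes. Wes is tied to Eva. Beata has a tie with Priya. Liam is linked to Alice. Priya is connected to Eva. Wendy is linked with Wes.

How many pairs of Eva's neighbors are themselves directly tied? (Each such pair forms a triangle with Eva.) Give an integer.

0

Eva's neighbors are Priya and Wes, but none of them are tied to each other, so no triangle contains Eva.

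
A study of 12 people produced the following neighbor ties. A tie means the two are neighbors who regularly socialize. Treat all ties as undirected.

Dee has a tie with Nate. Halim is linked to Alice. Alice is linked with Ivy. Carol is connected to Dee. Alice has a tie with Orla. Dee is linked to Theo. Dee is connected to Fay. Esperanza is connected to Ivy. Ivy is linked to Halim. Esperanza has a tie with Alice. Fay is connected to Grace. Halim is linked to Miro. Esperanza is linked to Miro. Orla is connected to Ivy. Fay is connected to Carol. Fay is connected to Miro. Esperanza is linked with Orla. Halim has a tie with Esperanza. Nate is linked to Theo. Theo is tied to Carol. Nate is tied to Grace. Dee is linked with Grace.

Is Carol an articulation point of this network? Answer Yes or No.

No

Even without Carol, every remaining node can still reach every other (the residual graph is connected), so Carol is not a cut vertex.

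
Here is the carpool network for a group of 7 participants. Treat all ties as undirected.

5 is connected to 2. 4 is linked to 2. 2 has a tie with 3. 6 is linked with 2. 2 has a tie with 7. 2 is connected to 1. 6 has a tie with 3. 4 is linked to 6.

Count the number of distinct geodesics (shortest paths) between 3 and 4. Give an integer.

The shortest distance is 2. The length-2 paths are: 3–2–4; 3–6–4.
That gives 2 distinct shortest paths.

2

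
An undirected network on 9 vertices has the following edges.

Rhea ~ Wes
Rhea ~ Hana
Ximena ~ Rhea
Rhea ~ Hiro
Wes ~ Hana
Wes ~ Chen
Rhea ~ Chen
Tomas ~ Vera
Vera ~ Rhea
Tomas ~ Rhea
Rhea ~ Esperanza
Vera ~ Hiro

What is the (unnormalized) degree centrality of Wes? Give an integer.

3

Wes is directly tied to Chen, Hana, and Rhea. That is 3 neighbors, so the degree of Wes is 3.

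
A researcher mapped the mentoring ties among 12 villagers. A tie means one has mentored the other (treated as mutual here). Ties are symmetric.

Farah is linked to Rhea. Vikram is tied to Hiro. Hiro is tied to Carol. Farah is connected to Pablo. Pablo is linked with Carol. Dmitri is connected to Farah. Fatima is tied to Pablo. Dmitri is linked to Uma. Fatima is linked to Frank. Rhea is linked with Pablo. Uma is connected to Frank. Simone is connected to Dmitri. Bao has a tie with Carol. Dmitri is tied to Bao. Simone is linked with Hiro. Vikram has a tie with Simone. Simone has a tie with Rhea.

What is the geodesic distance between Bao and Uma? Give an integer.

One shortest route is Bao – Dmitri – Uma, which uses 2 edges, and Bao and Uma are not directly tied, so nothing shorter exists. So d(Bao,Uma) = 2.

2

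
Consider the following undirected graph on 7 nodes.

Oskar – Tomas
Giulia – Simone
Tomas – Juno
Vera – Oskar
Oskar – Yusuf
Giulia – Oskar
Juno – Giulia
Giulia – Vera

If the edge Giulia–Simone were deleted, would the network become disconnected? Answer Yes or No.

Yes

Without the Giulia–Simone edge there is no alternate route between Giulia and Simone, so the network disconnects. It is a bridge.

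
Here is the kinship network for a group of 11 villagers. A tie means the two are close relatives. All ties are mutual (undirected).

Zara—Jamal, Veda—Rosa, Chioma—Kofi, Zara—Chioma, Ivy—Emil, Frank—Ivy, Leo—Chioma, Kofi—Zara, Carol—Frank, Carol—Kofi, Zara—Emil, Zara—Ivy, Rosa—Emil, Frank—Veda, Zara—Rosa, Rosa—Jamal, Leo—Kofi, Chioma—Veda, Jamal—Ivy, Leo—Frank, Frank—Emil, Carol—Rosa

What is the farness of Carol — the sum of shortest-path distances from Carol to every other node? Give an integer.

Distances from Carol: Chioma:2, Emil:2, Frank:1, Ivy:2, Jamal:2, Kofi:1, Leo:2, Rosa:1, Veda:2, Zara:2.
Sum = 2 + 2 + 1 + 2 + 2 + 1 + 2 + 1 + 2 + 2 = 17.

17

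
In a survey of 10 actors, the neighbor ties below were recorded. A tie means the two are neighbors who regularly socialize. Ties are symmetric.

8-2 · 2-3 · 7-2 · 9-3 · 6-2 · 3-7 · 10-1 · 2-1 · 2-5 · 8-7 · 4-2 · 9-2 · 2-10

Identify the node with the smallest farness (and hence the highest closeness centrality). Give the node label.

2

Farness (sum of distances to all others) for each node — 1:16, 2:9, 3:15, 4:17, 5:17, 6:17, 7:15, 8:16, 9:16, 10:16.
The smallest farness is 9, for 2, so 2 has the highest closeness.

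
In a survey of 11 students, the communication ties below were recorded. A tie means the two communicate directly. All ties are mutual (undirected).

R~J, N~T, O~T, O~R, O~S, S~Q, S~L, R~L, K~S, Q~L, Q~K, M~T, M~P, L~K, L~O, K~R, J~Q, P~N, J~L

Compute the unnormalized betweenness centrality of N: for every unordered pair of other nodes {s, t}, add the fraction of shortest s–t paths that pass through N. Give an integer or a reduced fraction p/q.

4

Pairs whose geodesics pass through N — Q–P: 2/4; J–P: 2/4; K–P: 3/6; R–P: 1/2; O–P: 1/2; S–P: 1/2; L–P: 1/2; P–T: 1/2.
All other pairs contribute 0.
Summing the contributions gives betweenness(N) = 4.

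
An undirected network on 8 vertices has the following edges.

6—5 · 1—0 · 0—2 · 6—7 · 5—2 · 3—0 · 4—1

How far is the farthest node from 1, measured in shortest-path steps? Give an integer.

Distances from 1: 0:1, 2:2, 3:2, 4:1, 5:3, 6:4, 7:5.
The largest is 5 (to 7), so the eccentricity of 1 is 5.

5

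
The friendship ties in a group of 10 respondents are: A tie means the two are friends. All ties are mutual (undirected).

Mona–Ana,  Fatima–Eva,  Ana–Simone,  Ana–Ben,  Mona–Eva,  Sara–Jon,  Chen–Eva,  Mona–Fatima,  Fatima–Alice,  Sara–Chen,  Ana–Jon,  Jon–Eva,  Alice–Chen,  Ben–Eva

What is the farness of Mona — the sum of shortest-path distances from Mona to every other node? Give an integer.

16

Distances from Mona: Alice:2, Ana:1, Ben:2, Chen:2, Eva:1, Fatima:1, Jon:2, Sara:3, Simone:2.
Sum = 2 + 1 + 2 + 2 + 1 + 1 + 2 + 3 + 2 = 16.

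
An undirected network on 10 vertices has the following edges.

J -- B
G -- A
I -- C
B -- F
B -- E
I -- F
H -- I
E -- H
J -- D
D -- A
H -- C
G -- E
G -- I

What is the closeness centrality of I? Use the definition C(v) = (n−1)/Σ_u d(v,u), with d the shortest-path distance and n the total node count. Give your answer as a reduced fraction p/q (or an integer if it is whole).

9/16

Distances from I: A:2, B:2, C:1, D:3, E:2, F:1, G:1, H:1, J:3. Sum = 16.
n = 10, so closeness = 9/16.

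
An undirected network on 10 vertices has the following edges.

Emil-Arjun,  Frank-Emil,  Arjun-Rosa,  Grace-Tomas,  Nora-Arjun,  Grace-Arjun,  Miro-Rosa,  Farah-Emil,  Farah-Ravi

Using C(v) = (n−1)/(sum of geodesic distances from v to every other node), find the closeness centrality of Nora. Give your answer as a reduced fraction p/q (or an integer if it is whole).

9/23

Distances from Nora: Arjun:1, Emil:2, Farah:3, Frank:3, Grace:2, Miro:3, Ravi:4, Rosa:2, Tomas:3. Sum = 23.
n = 10, so closeness = 9/23.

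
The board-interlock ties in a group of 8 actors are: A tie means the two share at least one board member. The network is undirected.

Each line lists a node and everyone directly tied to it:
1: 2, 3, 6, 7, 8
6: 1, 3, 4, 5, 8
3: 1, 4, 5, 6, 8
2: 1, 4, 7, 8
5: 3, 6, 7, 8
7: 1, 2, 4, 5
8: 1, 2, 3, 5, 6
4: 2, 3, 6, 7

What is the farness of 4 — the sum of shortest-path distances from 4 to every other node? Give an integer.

10

Distances from 4: 1:2, 2:1, 3:1, 5:2, 6:1, 7:1, 8:2.
Sum = 2 + 1 + 1 + 2 + 1 + 1 + 2 = 10.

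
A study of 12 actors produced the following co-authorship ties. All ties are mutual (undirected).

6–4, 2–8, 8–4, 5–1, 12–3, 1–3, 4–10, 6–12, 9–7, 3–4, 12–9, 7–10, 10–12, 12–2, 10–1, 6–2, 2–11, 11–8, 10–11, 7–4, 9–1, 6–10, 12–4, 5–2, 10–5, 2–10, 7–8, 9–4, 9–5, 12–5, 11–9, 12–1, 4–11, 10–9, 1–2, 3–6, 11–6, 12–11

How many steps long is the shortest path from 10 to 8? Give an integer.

One shortest route is 10 – 2 – 8, which uses 2 edges, and 10 and 8 are not directly tied, so nothing shorter exists. So d(10,8) = 2.

2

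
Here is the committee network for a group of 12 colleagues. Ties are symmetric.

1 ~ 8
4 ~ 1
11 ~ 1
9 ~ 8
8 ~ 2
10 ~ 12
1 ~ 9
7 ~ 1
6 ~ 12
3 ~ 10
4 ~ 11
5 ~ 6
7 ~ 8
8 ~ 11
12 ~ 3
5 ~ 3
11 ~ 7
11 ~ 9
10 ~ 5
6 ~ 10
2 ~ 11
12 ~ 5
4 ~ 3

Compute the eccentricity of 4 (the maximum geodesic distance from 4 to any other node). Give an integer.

Distances from 4: 1:1, 2:2, 3:1, 5:2, 6:3, 7:2, 8:2, 9:2, 10:2, 11:1, 12:2.
The largest is 3 (to 6), so the eccentricity of 4 is 3.

3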